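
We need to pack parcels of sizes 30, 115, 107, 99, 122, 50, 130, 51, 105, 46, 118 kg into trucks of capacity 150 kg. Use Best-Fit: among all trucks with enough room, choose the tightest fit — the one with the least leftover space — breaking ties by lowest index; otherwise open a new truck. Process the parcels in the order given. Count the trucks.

8 trucks

truck 1: place 30 kg, 120 kg left
truck 1: place 115 kg, 5 kg left
truck 2: place 107 kg, 43 kg left
truck 3: place 99 kg, 51 kg left
truck 4: place 122 kg, 28 kg left
truck 3: place 50 kg, 1 kg left
truck 5: place 130 kg, 20 kg left
truck 6: place 51 kg, 99 kg left
truck 7: place 105 kg, 45 kg left
truck 6: place 46 kg, 53 kg left
truck 8: place 118 kg, 32 kg left
Final trucks: [30,115] [107] [99,50] [122] [130] [51,46] [105] [118].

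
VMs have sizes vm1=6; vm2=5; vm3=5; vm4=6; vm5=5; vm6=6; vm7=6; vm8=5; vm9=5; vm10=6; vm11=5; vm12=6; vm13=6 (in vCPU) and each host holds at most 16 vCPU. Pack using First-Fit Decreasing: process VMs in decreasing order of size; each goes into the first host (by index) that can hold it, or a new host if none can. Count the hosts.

6 hosts

Sorted descending: 6, 6, 6, 6, 6, 6, 6, 5, 5, 5, 5, 5, 5.
Put 6 vCPU in host 1; 10 vCPU remain.
Put 6 vCPU in host 1; 4 vCPU remain.
Put 6 vCPU in host 2; 10 vCPU remain.
Put 6 vCPU in host 2; 4 vCPU remain.
Put 6 vCPU in host 3; 10 vCPU remain.
Put 6 vCPU in host 3; 4 vCPU remain.
Put 6 vCPU in host 4; 10 vCPU remain.
Put 5 vCPU in host 4; 5 vCPU remain.
Put 5 vCPU in host 4; 0 vCPU remain.
Put 5 vCPU in host 5; 11 vCPU remain.
Put 5 vCPU in host 5; 6 vCPU remain.
Put 5 vCPU in host 5; 1 vCPU remain.
Put 5 vCPU in host 6; 11 vCPU remain.
Final hosts: [6,6] [6,6] [6,6] [6,5,5] [5,5,5] [5].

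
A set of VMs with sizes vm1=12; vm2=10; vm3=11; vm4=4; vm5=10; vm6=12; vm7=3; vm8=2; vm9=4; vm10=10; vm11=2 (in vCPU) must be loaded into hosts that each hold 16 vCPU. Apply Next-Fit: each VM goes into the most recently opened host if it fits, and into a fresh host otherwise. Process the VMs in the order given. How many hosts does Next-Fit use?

7

Put vm1 (12 vCPU) in host 1; 4 vCPU remain.
Put vm2 (10 vCPU) in host 2; 6 vCPU remain.
Put vm3 (11 vCPU) in host 3; 5 vCPU remain.
Put vm4 (4 vCPU) in host 3; 1 vCPU remain.
Put vm5 (10 vCPU) in host 4; 6 vCPU remain.
Put vm6 (12 vCPU) in host 5; 4 vCPU remain.
Put vm7 (3 vCPU) in host 5; 1 vCPU remain.
Put vm8 (2 vCPU) in host 6; 14 vCPU remain.
Put vm9 (4 vCPU) in host 6; 10 vCPU remain.
Put vm10 (10 vCPU) in host 6; 0 vCPU remain.
Put vm11 (2 vCPU) in host 7; 14 vCPU remain.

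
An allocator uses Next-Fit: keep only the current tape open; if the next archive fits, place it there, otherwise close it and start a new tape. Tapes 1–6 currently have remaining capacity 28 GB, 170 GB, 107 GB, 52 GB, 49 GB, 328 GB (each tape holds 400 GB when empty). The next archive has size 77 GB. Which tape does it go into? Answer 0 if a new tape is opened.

Next-Fit only looks at tape 6, which has 328 GB free.
77 GB fits there.

6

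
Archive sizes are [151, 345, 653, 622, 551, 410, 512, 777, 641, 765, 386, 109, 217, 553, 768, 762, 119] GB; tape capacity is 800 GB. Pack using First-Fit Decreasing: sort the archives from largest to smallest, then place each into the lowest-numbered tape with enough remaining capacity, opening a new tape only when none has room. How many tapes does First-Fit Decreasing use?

12 tapes

Sorted descending: 777, 768, 765, 762, 653, 641, 622, 553, 551, 512, 410, 386, 345, 217, 151, 119, 109.
Put 777 GB in tape 1; 23 GB remain.
Put 768 GB in tape 2; 32 GB remain.
Put 765 GB in tape 3; 35 GB remain.
Put 762 GB in tape 4; 38 GB remain.
Put 653 GB in tape 5; 147 GB remain.
Put 641 GB in tape 6; 159 GB remain.
Put 622 GB in tape 7; 178 GB remain.
Put 553 GB in tape 8; 247 GB remain.
Put 551 GB in tape 9; 249 GB remain.
Put 512 GB in tape 10; 288 GB remain.
Put 410 GB in tape 11; 390 GB remain.
Put 386 GB in tape 11; 4 GB remain.
Put 345 GB in tape 12; 455 GB remain.
Put 217 GB in tape 8; 30 GB remain.
Put 151 GB in tape 6; 8 GB remain.
Put 119 GB in tape 5; 28 GB remain.
Put 109 GB in tape 7; 69 GB remain.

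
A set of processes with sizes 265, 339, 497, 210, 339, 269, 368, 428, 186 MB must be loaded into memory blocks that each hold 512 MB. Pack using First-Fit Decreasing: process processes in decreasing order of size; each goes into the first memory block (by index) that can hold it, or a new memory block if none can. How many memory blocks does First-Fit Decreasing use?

7 memory blocks

Sorted descending: 497, 428, 368, 339, 339, 269, 265, 210, 186.
Put 497 MB in memory block 1; 15 MB remain.
Put 428 MB in memory block 2; 84 MB remain.
Put 368 MB in memory block 3; 144 MB remain.
Put 339 MB in memory block 4; 173 MB remain.
Put 339 MB in memory block 5; 173 MB remain.
Put 269 MB in memory block 6; 243 MB remain.
Put 265 MB in memory block 7; 247 MB remain.
Put 210 MB in memory block 6; 33 MB remain.
Put 186 MB in memory block 7; 61 MB remain.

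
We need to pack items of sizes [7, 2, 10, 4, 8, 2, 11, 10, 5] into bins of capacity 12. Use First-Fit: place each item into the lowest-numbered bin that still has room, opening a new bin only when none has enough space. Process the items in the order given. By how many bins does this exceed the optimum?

First-Fit: [7,2,2] [10] [4,8] [11] [10] [5] → 6 bins.
Total size 59; any packing needs at least ⌈59/12⌉ = 5 bins.
An optimal packing achieves that bound: [11] [10,2] [10,2] [8,4] [7,5] → 5 bins.
Excess: 6 − 5 = 1.

1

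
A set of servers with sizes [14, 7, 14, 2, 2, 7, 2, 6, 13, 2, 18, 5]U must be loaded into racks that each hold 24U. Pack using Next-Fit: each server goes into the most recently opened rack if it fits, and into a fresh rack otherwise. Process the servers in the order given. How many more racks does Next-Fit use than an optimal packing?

Next-Fit: [14,7] [14,2,2] [7,2,6] [13,2] [18,5] → 5 racks.
Total size 92U; any packing needs at least ⌈92/24⌉ = 4 racks.
An optimal packing achieves that bound: [18,6] [14,7,2] [14,7,2] [13,5,2,2] → 4 racks.
Excess: 5 − 4 = 1.

1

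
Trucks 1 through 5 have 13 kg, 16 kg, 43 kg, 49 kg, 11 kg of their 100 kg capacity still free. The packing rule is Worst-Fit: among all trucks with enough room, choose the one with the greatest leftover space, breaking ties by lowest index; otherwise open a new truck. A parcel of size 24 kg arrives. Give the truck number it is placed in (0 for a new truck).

4

Trucks with room: truck 3 (43 kg), truck 4 (49 kg).
Most room is truck 4 with 49 kg free.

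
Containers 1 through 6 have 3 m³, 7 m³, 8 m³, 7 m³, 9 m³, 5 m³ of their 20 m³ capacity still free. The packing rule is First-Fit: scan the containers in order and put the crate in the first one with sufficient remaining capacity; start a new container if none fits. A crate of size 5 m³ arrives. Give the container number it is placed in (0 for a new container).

2

Containers with room: container 2 (7 m³), container 3 (8 m³), container 4 (7 m³), container 5 (9 m³), container 6 (5 m³).
The first with room is container 2.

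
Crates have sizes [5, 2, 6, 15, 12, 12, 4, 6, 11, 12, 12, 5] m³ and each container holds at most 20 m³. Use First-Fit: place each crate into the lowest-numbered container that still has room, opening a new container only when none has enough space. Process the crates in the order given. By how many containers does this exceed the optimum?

1

First-Fit: [5,2,6,4] [15,5] [12,6] [12] [11] [12] [12] → 7 containers.
Total size 102 m³; any packing needs at least ⌈102/20⌉ = 6 containers.
An optimal packing achieves that bound: [15,5] [12,6,2] [12,6] [12,5] [12,4] [11] → 6 containers.
Excess: 7 − 6 = 1.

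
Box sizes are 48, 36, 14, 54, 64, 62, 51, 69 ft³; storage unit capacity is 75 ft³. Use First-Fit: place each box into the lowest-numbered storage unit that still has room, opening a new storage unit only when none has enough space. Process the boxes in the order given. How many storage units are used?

7 storage units

storage unit 1: place 48 ft³, 27 ft³ left
storage unit 2: place 36 ft³, 39 ft³ left
storage unit 1: place 14 ft³, 13 ft³ left
storage unit 3: place 54 ft³, 21 ft³ left
storage unit 4: place 64 ft³, 11 ft³ left
storage unit 5: place 62 ft³, 13 ft³ left
storage unit 6: place 51 ft³, 24 ft³ left
storage unit 7: place 69 ft³, 6 ft³ left
Final storage units: [48,14] [36] [54] [64] [62] [51] [69].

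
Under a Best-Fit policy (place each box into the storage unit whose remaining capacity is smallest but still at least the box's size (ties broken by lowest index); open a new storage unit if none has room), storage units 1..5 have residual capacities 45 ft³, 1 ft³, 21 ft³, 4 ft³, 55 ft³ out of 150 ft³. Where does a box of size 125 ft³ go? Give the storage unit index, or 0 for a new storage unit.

No storage unit has ≥ 125 ft³ free, so a new storage unit is opened.

0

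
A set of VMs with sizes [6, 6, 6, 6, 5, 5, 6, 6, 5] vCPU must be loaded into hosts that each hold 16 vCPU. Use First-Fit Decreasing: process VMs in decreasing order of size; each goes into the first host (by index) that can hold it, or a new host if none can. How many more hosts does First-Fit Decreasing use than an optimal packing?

0

First-Fit Decreasing: [6,6] [6,6] [6,6] [5,5,5] → 4 hosts.
Total size 51 vCPU; any packing needs at least ⌈51/16⌉ = 4 hosts.
So 4 is already optimal.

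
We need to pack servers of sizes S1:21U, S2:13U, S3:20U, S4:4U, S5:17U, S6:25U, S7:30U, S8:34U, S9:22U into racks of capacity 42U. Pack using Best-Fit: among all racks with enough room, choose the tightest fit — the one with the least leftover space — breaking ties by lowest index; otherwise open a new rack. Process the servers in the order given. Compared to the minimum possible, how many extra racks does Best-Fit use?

1

Best-Fit: [21,13,4] [20,17] [25] [30] [34] [22] → 6 racks.
Total size 186U; any packing needs at least ⌈186/42⌉ = 5 racks.
An optimal packing achieves that bound: [34,4] [30] [25,17] [22,20] [21,13] → 5 racks.
Excess: 6 − 5 = 1.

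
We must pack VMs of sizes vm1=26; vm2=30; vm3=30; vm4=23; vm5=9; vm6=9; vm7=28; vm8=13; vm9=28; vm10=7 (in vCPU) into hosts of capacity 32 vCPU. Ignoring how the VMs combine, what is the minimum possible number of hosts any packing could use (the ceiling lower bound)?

Total size = 26 + 30 + 30 + 23 + 9 + 9 + 28 + 13 + 28 + 7 = 203 vCPU.
⌈203 / 32⌉ = 7.

7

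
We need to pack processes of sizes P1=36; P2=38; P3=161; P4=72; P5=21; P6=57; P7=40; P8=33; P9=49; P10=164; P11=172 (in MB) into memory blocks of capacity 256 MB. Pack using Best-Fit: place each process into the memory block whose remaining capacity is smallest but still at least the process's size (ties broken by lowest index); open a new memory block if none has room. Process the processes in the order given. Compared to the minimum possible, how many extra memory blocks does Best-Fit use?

0

Best-Fit: [36,38,161,21] [72,57,40,33,49] [164] [172] → 4 memory blocks.
Total size 843 MB; any packing needs at least ⌈843/256⌉ = 4 memory blocks.
So 4 is already optimal.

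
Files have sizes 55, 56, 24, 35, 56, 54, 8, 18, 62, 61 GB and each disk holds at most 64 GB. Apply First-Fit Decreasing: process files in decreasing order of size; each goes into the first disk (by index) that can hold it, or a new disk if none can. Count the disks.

8

Sorted descending: 62, 61, 56, 56, 55, 54, 35, 24, 18, 8.
Put 62 GB in disk 1; 2 GB remain.
Put 61 GB in disk 2; 3 GB remain.
Put 56 GB in disk 3; 8 GB remain.
Put 56 GB in disk 4; 8 GB remain.
Put 55 GB in disk 5; 9 GB remain.
Put 54 GB in disk 6; 10 GB remain.
Put 35 GB in disk 7; 29 GB remain.
Put 24 GB in disk 7; 5 GB remain.
Put 18 GB in disk 8; 46 GB remain.
Put 8 GB in disk 3; 0 GB remain.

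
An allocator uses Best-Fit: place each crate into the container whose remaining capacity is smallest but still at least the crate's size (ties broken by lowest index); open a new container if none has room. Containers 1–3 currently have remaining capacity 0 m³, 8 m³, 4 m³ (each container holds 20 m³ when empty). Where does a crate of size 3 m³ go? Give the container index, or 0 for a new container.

Containers with room: container 2 (8 m³), container 3 (4 m³).
Tightest fit is container 3 with 4 m³ free.

3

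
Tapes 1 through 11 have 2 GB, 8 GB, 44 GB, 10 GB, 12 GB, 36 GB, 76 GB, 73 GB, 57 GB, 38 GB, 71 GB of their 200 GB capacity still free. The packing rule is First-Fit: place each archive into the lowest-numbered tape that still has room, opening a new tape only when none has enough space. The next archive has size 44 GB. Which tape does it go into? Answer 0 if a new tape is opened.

Tapes with room: tape 3 (44 GB), tape 7 (76 GB), tape 8 (73 GB), tape 9 (57 GB), tape 11 (71 GB).
The first with room is tape 3.

3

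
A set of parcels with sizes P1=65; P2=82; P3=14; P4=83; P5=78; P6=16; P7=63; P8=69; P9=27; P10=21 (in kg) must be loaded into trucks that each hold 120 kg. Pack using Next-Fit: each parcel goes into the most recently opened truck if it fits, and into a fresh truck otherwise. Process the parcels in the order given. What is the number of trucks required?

truck 1: place P1 (65 kg), 55 kg left
truck 2: place P2 (82 kg), 38 kg left
truck 2: place P3 (14 kg), 24 kg left
truck 3: place P4 (83 kg), 37 kg left
truck 4: place P5 (78 kg), 42 kg left
truck 4: place P6 (16 kg), 26 kg left
truck 5: place P7 (63 kg), 57 kg left
truck 6: place P8 (69 kg), 51 kg left
truck 6: place P9 (27 kg), 24 kg left
truck 6: place P10 (21 kg), 3 kg left
Final trucks: [65] [82,14] [83] [78,16] [63] [69,27,21].

6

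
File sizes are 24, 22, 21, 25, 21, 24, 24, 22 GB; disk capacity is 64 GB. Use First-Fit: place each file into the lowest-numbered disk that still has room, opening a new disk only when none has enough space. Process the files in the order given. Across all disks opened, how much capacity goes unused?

73

disk 1: place 24 GB, 40 GB left
disk 1: place 22 GB, 18 GB left
disk 2: place 21 GB, 43 GB left
disk 2: place 25 GB, 18 GB left
disk 3: place 21 GB, 43 GB left
disk 3: place 24 GB, 19 GB left
disk 4: place 24 GB, 40 GB left
disk 4: place 22 GB, 18 GB left
4 disks × 64 GB = 256 GB; used 183 GB; unused 73 GB.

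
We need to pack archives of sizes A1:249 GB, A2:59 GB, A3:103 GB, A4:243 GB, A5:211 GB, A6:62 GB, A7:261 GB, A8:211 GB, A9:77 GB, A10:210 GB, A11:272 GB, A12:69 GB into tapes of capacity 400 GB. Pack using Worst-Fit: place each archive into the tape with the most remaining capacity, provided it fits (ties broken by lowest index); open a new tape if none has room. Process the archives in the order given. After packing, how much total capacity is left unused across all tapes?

773

A1 (249 GB) → tape 1 (remaining 151 GB)
A2 (59 GB) → tape 1 (remaining 92 GB)
A3 (103 GB) → tape 2 (remaining 297 GB)
A4 (243 GB) → tape 2 (remaining 54 GB)
A5 (211 GB) → tape 3 (remaining 189 GB)
A6 (62 GB) → tape 3 (remaining 127 GB)
A7 (261 GB) → tape 4 (remaining 139 GB)
A8 (211 GB) → tape 5 (remaining 189 GB)
A9 (77 GB) → tape 5 (remaining 112 GB)
A10 (210 GB) → tape 6 (remaining 190 GB)
A11 (272 GB) → tape 7 (remaining 128 GB)
A12 (69 GB) → tape 6 (remaining 121 GB)
7 tapes × 400 GB = 2800 GB; used 2027 GB; unused 773 GB.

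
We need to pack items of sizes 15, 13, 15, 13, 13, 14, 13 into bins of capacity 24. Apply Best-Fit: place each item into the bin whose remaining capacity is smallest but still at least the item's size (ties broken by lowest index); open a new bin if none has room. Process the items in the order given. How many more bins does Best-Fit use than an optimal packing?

Best-Fit: [15] [13] [15] [13] [13] [14] [13] → 7 bins.
7 items exceed 12 (half the capacity), and no two of those can share a bin, so at least 7 bins are needed.
So 7 is already optimal.

0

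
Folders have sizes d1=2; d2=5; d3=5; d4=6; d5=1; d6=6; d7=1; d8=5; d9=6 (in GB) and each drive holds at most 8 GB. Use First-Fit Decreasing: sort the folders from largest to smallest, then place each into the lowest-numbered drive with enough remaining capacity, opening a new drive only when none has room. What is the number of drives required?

Sorted descending: 6, 6, 6, 5, 5, 5, 2, 1, 1.
6 GB → drive 1 (remaining 2 GB)
6 GB → drive 2 (remaining 2 GB)
6 GB → drive 3 (remaining 2 GB)
5 GB → drive 4 (remaining 3 GB)
5 GB → drive 5 (remaining 3 GB)
5 GB → drive 6 (remaining 3 GB)
2 GB → drive 1 (remaining 0 GB)
1 GB → drive 2 (remaining 1 GB)
1 GB → drive 2 (remaining 0 GB)
Final drives: [6,2] [6,1,1] [6] [5] [5] [5].

6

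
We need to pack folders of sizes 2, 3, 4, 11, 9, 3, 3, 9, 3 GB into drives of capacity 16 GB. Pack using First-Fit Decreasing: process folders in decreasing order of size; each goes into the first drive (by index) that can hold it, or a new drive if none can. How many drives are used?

4 drives

Sorted descending: 11, 9, 9, 4, 3, 3, 3, 3, 2.
Put 11 GB in drive 1; 5 GB remain.
Put 9 GB in drive 2; 7 GB remain.
Put 9 GB in drive 3; 7 GB remain.
Put 4 GB in drive 1; 1 GB remain.
Put 3 GB in drive 2; 4 GB remain.
Put 3 GB in drive 2; 1 GB remain.
Put 3 GB in drive 3; 4 GB remain.
Put 3 GB in drive 3; 1 GB remain.
Put 2 GB in drive 4; 14 GB remain.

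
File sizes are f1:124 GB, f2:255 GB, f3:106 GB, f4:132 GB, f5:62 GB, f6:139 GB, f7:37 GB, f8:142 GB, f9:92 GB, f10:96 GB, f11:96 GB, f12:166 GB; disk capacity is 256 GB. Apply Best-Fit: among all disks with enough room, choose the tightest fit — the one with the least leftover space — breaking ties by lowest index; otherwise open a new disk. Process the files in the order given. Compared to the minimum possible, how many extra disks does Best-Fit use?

1

Best-Fit: [124,106] [255] [132,62,37] [139,96] [142,92] [96] [166] → 7 disks.
Total size 1447 GB; any packing needs at least ⌈1447/256⌉ = 6 disks.
An optimal packing achieves that bound: [255] [166,62] [142,106] [139,96] [132,124] [96,92,37] → 6 disks.
Excess: 7 − 6 = 1.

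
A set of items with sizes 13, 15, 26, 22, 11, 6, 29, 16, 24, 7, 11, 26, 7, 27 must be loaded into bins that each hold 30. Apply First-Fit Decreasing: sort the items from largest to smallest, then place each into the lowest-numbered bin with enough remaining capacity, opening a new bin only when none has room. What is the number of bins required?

Sorted descending: 29, 27, 26, 26, 24, 22, 16, 15, 13, 11, 11, 7, 7, 6.
29 → bin 1 (remaining 1)
27 → bin 2 (remaining 3)
26 → bin 3 (remaining 4)
26 → bin 4 (remaining 4)
24 → bin 5 (remaining 6)
22 → bin 6 (remaining 8)
16 → bin 7 (remaining 14)
15 → bin 8 (remaining 15)
13 → bin 7 (remaining 1)
11 → bin 8 (remaining 4)
11 → bin 9 (remaining 19)
7 → bin 6 (remaining 1)
7 → bin 9 (remaining 12)
6 → bin 5 (remaining 0)

9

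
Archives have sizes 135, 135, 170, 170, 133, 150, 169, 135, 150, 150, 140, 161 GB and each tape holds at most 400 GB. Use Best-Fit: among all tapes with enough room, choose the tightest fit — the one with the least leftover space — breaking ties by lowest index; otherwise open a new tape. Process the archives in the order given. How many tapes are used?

tape 1: place 135 GB, 265 GB left
tape 1: place 135 GB, 130 GB left
tape 2: place 170 GB, 230 GB left
tape 2: place 170 GB, 60 GB left
tape 3: place 133 GB, 267 GB left
tape 3: place 150 GB, 117 GB left
tape 4: place 169 GB, 231 GB left
tape 4: place 135 GB, 96 GB left
tape 5: place 150 GB, 250 GB left
tape 5: place 150 GB, 100 GB left
tape 6: place 140 GB, 260 GB left
tape 6: place 161 GB, 99 GB left

6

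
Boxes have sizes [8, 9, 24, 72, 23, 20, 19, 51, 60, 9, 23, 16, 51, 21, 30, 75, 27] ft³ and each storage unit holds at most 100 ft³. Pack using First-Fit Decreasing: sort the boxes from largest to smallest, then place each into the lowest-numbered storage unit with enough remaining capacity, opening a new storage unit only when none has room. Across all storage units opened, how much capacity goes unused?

Sorted descending: 75, 72, 60, 51, 51, 30, 27, 24, 23, 23, 21, 20, 19, 16, 9, 9, 8.
75 ft³ → storage unit 1 (remaining 25 ft³)
72 ft³ → storage unit 2 (remaining 28 ft³)
60 ft³ → storage unit 3 (remaining 40 ft³)
51 ft³ → storage unit 4 (remaining 49 ft³)
51 ft³ → storage unit 5 (remaining 49 ft³)
30 ft³ → storage unit 3 (remaining 10 ft³)
27 ft³ → storage unit 2 (remaining 1 ft³)
24 ft³ → storage unit 1 (remaining 1 ft³)
23 ft³ → storage unit 4 (remaining 26 ft³)
23 ft³ → storage unit 4 (remaining 3 ft³)
21 ft³ → storage unit 5 (remaining 28 ft³)
20 ft³ → storage unit 5 (remaining 8 ft³)
19 ft³ → storage unit 6 (remaining 81 ft³)
16 ft³ → storage unit 6 (remaining 65 ft³)
9 ft³ → storage unit 3 (remaining 1 ft³)
9 ft³ → storage unit 6 (remaining 56 ft³)
8 ft³ → storage unit 5 (remaining 0 ft³)
6 storage units × 100 ft³ = 600 ft³; used 538 ft³; unused 62 ft³.

62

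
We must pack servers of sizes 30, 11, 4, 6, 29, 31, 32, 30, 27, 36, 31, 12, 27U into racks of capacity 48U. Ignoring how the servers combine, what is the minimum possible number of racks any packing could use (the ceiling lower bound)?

7

Total size = 30 + 11 + 4 + 6 + 29 + 31 + 32 + 30 + 27 + 36 + 31 + 12 + 27 = 306U.
⌈306 / 48⌉ = 7.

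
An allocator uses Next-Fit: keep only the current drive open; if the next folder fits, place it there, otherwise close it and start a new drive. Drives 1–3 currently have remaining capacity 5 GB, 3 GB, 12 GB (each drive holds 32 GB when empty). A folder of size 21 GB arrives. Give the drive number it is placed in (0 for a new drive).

Next-Fit only looks at drive 3, which has 12 GB free.
21 GB does not fit, so a new drive is opened.

0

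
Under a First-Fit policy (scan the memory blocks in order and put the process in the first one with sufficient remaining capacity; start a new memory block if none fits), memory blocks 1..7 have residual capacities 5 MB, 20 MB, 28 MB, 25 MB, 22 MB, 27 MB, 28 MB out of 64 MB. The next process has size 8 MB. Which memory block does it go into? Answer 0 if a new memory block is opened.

2

Memory blocks with room: memory block 2 (20 MB), memory block 3 (28 MB), memory block 4 (25 MB), memory block 5 (22 MB), memory block 6 (27 MB), memory block 7 (28 MB).
The first with room is memory block 2.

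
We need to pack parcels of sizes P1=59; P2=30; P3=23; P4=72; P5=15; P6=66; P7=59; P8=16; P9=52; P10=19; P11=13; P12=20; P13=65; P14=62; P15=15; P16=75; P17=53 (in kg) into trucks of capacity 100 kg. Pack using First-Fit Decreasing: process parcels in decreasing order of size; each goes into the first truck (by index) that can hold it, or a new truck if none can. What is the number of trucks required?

9

Sorted descending: 75, 72, 66, 65, 62, 59, 59, 53, 52, 30, 23, 20, 19, 16, 15, 15, 13.
75 kg → truck 1 (remaining 25 kg)
72 kg → truck 2 (remaining 28 kg)
66 kg → truck 3 (remaining 34 kg)
65 kg → truck 4 (remaining 35 kg)
62 kg → truck 5 (remaining 38 kg)
59 kg → truck 6 (remaining 41 kg)
59 kg → truck 7 (remaining 41 kg)
53 kg → truck 8 (remaining 47 kg)
52 kg → truck 9 (remaining 48 kg)
30 kg → truck 3 (remaining 4 kg)
23 kg → truck 1 (remaining 2 kg)
20 kg → truck 2 (remaining 8 kg)
19 kg → truck 4 (remaining 16 kg)
16 kg → truck 4 (remaining 0 kg)
15 kg → truck 5 (remaining 23 kg)
15 kg → truck 5 (remaining 8 kg)
13 kg → truck 6 (remaining 28 kg)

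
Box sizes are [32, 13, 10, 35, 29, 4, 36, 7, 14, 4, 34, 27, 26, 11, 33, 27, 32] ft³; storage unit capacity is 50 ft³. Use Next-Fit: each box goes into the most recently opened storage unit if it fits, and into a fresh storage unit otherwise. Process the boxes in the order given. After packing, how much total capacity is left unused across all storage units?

176

Put 32 ft³ in storage unit 1; 18 ft³ remain.
Put 13 ft³ in storage unit 1; 5 ft³ remain.
Put 10 ft³ in storage unit 2; 40 ft³ remain.
Put 35 ft³ in storage unit 2; 5 ft³ remain.
Put 29 ft³ in storage unit 3; 21 ft³ remain.
Put 4 ft³ in storage unit 3; 17 ft³ remain.
Put 36 ft³ in storage unit 4; 14 ft³ remain.
Put 7 ft³ in storage unit 4; 7 ft³ remain.
Put 14 ft³ in storage unit 5; 36 ft³ remain.
Put 4 ft³ in storage unit 5; 32 ft³ remain.
Put 34 ft³ in storage unit 6; 16 ft³ remain.
Put 27 ft³ in storage unit 7; 23 ft³ remain.
Put 26 ft³ in storage unit 8; 24 ft³ remain.
Put 11 ft³ in storage unit 8; 13 ft³ remain.
Put 33 ft³ in storage unit 9; 17 ft³ remain.
Put 27 ft³ in storage unit 10; 23 ft³ remain.
Put 32 ft³ in storage unit 11; 18 ft³ remain.
11 storage units × 50 ft³ = 550 ft³; used 374 ft³; unused 176 ft³.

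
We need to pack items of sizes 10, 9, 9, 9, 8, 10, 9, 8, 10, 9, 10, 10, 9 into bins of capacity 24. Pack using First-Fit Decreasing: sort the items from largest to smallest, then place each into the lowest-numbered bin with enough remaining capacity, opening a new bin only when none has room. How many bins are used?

7

Sorted descending: 10, 10, 10, 10, 10, 9, 9, 9, 9, 9, 9, 8, 8.
bin 1: place 10, 14 left
bin 1: place 10, 4 left
bin 2: place 10, 14 left
bin 2: place 10, 4 left
bin 3: place 10, 14 left
bin 3: place 9, 5 left
bin 4: place 9, 15 left
bin 4: place 9, 6 left
bin 5: place 9, 15 left
bin 5: place 9, 6 left
bin 6: place 9, 15 left
bin 6: place 8, 7 left
bin 7: place 8, 16 left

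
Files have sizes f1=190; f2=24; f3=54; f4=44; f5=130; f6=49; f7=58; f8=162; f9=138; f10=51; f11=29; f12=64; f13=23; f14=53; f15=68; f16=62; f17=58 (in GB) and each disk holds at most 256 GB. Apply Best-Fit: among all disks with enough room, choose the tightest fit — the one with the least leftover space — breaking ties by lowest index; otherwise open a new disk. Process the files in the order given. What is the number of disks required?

Put f1 (190 GB) in disk 1; 66 GB remain.
Put f2 (24 GB) in disk 1; 42 GB remain.
Put f3 (54 GB) in disk 2; 202 GB remain.
Put f4 (44 GB) in disk 2; 158 GB remain.
Put f5 (130 GB) in disk 2; 28 GB remain.
Put f6 (49 GB) in disk 3; 207 GB remain.
Put f7 (58 GB) in disk 3; 149 GB remain.
Put f8 (162 GB) in disk 4; 94 GB remain.
Put f9 (138 GB) in disk 3; 11 GB remain.
Put f10 (51 GB) in disk 4; 43 GB remain.
Put f11 (29 GB) in disk 1; 13 GB remain.
Put f12 (64 GB) in disk 5; 192 GB remain.
Put f13 (23 GB) in disk 2; 5 GB remain.
Put f14 (53 GB) in disk 5; 139 GB remain.
Put f15 (68 GB) in disk 5; 71 GB remain.
Put f16 (62 GB) in disk 5; 9 GB remain.
Put f17 (58 GB) in disk 6; 198 GB remain.

6 disks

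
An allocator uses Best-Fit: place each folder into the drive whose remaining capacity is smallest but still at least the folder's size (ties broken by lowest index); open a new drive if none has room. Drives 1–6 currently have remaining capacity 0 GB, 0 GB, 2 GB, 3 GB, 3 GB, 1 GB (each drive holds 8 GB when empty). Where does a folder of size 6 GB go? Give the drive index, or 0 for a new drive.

No drive has ≥ 6 GB free, so a new drive is opened.

0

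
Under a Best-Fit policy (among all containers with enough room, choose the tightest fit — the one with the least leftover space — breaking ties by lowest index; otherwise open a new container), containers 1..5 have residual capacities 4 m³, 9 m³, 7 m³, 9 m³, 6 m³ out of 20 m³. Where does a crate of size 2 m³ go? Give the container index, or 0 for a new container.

Containers with room: container 1 (4 m³), container 2 (9 m³), container 3 (7 m³), container 4 (9 m³), container 5 (6 m³).
Tightest fit is container 1 with 4 m³ free.

1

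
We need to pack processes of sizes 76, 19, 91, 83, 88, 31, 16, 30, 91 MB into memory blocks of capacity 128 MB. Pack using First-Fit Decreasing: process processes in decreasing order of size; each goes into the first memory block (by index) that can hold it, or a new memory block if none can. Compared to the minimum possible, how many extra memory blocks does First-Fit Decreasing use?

0

First-Fit Decreasing: [91,31] [91,30] [88,19,16] [83] [76] → 5 memory blocks.
Total size 525 MB; any packing needs at least ⌈525/128⌉ = 5 memory blocks.
So 5 is already optimal.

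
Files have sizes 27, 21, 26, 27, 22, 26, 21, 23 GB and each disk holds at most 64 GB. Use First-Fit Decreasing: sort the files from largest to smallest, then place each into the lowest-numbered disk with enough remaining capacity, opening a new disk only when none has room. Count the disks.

Sorted descending: 27, 27, 26, 26, 23, 22, 21, 21.
27 GB → disk 1 (remaining 37 GB)
27 GB → disk 1 (remaining 10 GB)
26 GB → disk 2 (remaining 38 GB)
26 GB → disk 2 (remaining 12 GB)
23 GB → disk 3 (remaining 41 GB)
22 GB → disk 3 (remaining 19 GB)
21 GB → disk 4 (remaining 43 GB)
21 GB → disk 4 (remaining 22 GB)
Final disks: [27,27] [26,26] [23,22] [21,21].

4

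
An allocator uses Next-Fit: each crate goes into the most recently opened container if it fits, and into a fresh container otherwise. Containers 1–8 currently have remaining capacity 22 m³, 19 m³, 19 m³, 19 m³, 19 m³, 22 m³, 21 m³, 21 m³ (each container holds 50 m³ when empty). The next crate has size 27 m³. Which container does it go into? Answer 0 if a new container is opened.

0

Next-Fit only looks at container 8, which has 21 m³ free.
27 m³ does not fit, so a new container is opened.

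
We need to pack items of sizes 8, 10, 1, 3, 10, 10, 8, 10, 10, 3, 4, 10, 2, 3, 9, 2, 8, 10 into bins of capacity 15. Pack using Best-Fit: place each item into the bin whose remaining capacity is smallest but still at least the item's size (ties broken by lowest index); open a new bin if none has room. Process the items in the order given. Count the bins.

11

Put 8 in bin 1; 7 remain.
Put 10 in bin 2; 5 remain.
Put 1 in bin 2; 4 remain.
Put 3 in bin 2; 1 remain.
Put 10 in bin 3; 5 remain.
Put 10 in bin 4; 5 remain.
Put 8 in bin 5; 7 remain.
Put 10 in bin 6; 5 remain.
Put 10 in bin 7; 5 remain.
Put 3 in bin 3; 2 remain.
Put 4 in bin 4; 1 remain.
Put 10 in bin 8; 5 remain.
Put 2 in bin 3; 0 remain.
Put 3 in bin 6; 2 remain.
Put 9 in bin 9; 6 remain.
Put 2 in bin 6; 0 remain.
Put 8 in bin 10; 7 remain.
Put 10 in bin 11; 5 remain.
Final bins: [8] [10,1,3] [10,3,2] [10,4] [8] [10,3,2] [10] [10] [9] [8] [10].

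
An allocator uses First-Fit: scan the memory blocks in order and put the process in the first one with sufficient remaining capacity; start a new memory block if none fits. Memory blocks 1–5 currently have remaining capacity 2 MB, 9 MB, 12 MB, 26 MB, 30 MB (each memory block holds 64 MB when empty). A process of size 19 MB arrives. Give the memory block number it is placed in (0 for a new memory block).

4

Memory blocks with room: memory block 4 (26 MB), memory block 5 (30 MB).
The first with room is memory block 4.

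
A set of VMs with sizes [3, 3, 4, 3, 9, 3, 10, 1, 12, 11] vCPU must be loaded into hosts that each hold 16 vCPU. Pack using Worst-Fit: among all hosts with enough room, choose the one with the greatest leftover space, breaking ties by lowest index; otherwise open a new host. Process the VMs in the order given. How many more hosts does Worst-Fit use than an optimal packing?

1

Worst-Fit: [3,3,4,3] [9,3] [10,1] [12] [11] → 5 hosts.
Total size 59 vCPU; any packing needs at least ⌈59/16⌉ = 4 hosts.
An optimal packing achieves that bound: [12,4] [11,3,1] [10,3,3] [9,3] → 4 hosts.
Excess: 5 − 4 = 1.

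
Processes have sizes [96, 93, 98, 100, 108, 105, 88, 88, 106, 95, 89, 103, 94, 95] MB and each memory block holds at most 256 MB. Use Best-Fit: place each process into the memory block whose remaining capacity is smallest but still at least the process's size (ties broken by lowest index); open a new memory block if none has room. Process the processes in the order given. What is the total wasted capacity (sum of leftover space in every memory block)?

434

memory block 1: place 96 MB, 160 MB left
memory block 1: place 93 MB, 67 MB left
memory block 2: place 98 MB, 158 MB left
memory block 2: place 100 MB, 58 MB left
memory block 3: place 108 MB, 148 MB left
memory block 3: place 105 MB, 43 MB left
memory block 4: place 88 MB, 168 MB left
memory block 4: place 88 MB, 80 MB left
memory block 5: place 106 MB, 150 MB left
memory block 5: place 95 MB, 55 MB left
memory block 6: place 89 MB, 167 MB left
memory block 6: place 103 MB, 64 MB left
memory block 7: place 94 MB, 162 MB left
memory block 7: place 95 MB, 67 MB left
7 memory blocks × 256 MB = 1792 MB; used 1358 MB; unused 434 MB.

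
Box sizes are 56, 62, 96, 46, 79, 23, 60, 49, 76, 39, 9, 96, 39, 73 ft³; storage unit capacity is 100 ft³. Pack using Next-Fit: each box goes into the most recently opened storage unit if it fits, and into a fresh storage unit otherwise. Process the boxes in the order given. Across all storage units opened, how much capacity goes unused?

397

storage unit 1: place 56 ft³, 44 ft³ left
storage unit 2: place 62 ft³, 38 ft³ left
storage unit 3: place 96 ft³, 4 ft³ left
storage unit 4: place 46 ft³, 54 ft³ left
storage unit 5: place 79 ft³, 21 ft³ left
storage unit 6: place 23 ft³, 77 ft³ left
storage unit 6: place 60 ft³, 17 ft³ left
storage unit 7: place 49 ft³, 51 ft³ left
storage unit 8: place 76 ft³, 24 ft³ left
storage unit 9: place 39 ft³, 61 ft³ left
storage unit 9: place 9 ft³, 52 ft³ left
storage unit 10: place 96 ft³, 4 ft³ left
storage unit 11: place 39 ft³, 61 ft³ left
storage unit 12: place 73 ft³, 27 ft³ left
12 storage units × 100 ft³ = 1200 ft³; used 803 ft³; unused 397 ft³.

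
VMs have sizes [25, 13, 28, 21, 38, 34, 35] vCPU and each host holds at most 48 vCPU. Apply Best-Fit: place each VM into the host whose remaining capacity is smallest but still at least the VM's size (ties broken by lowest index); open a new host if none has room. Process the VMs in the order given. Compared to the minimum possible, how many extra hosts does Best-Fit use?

Best-Fit: [25,13] [28] [21] [38] [34] [35] → 6 hosts.
Total size 194 vCPU; any packing needs at least ⌈194/48⌉ = 5 hosts.
An optimal packing achieves that bound: [38] [35,13] [34] [28] [25,21] → 5 hosts.
Excess: 6 − 5 = 1.

1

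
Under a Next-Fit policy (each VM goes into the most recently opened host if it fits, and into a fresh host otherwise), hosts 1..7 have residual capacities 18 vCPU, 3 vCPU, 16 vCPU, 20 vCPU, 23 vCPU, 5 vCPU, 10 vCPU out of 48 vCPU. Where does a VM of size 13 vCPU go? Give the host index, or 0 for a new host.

Next-Fit only looks at host 7, which has 10 vCPU free.
13 vCPU does not fit, so a new host is opened.

0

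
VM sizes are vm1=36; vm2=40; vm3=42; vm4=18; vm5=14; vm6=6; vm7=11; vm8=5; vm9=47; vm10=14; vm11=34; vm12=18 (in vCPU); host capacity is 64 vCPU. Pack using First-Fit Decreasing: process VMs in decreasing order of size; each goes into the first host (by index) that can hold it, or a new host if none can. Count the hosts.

Sorted descending: 47, 42, 40, 36, 34, 18, 18, 14, 14, 11, 6, 5.
host 1: place 47 vCPU, 17 vCPU left
host 2: place 42 vCPU, 22 vCPU left
host 3: place 40 vCPU, 24 vCPU left
host 4: place 36 vCPU, 28 vCPU left
host 5: place 34 vCPU, 30 vCPU left
host 2: place 18 vCPU, 4 vCPU left
host 3: place 18 vCPU, 6 vCPU left
host 1: place 14 vCPU, 3 vCPU left
host 4: place 14 vCPU, 14 vCPU left
host 4: place 11 vCPU, 3 vCPU left
host 3: place 6 vCPU, 0 vCPU left
host 5: place 5 vCPU, 25 vCPU left
Final hosts: [47,14] [42,18] [40,18,6] [36,14,11] [34,5].

5 hosts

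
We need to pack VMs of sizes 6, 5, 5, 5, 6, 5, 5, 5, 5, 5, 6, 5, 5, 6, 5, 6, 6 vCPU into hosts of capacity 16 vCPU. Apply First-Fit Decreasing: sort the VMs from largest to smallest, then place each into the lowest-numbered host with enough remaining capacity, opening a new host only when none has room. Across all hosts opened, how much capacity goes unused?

Sorted descending: 6, 6, 6, 6, 6, 6, 5, 5, 5, 5, 5, 5, 5, 5, 5, 5, 5.
Put 6 vCPU in host 1; 10 vCPU remain.
Put 6 vCPU in host 1; 4 vCPU remain.
Put 6 vCPU in host 2; 10 vCPU remain.
Put 6 vCPU in host 2; 4 vCPU remain.
Put 6 vCPU in host 3; 10 vCPU remain.
Put 6 vCPU in host 3; 4 vCPU remain.
Put 5 vCPU in host 4; 11 vCPU remain.
Put 5 vCPU in host 4; 6 vCPU remain.
Put 5 vCPU in host 4; 1 vCPU remain.
Put 5 vCPU in host 5; 11 vCPU remain.
Put 5 vCPU in host 5; 6 vCPU remain.
Put 5 vCPU in host 5; 1 vCPU remain.
Put 5 vCPU in host 6; 11 vCPU remain.
Put 5 vCPU in host 6; 6 vCPU remain.
Put 5 vCPU in host 6; 1 vCPU remain.
Put 5 vCPU in host 7; 11 vCPU remain.
Put 5 vCPU in host 7; 6 vCPU remain.
7 hosts × 16 vCPU = 112 vCPU; used 91 vCPU; unused 21 vCPU.

21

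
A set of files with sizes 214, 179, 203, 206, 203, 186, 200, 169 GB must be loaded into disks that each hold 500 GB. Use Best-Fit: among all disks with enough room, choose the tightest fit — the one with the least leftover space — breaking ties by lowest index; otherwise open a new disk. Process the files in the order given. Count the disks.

4

214 GB → disk 1 (remaining 286 GB)
179 GB → disk 1 (remaining 107 GB)
203 GB → disk 2 (remaining 297 GB)
206 GB → disk 2 (remaining 91 GB)
203 GB → disk 3 (remaining 297 GB)
186 GB → disk 3 (remaining 111 GB)
200 GB → disk 4 (remaining 300 GB)
169 GB → disk 4 (remaining 131 GB)
Final disks: [214,179] [203,206] [203,186] [200,169].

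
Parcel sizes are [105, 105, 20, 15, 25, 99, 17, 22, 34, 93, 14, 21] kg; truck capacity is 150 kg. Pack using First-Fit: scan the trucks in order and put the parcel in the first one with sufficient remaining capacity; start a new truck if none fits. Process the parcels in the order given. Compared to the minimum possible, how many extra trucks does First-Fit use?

0

First-Fit: [105,20,15] [105,25,17] [99,22,14] [34,93,21] → 4 trucks.
Total size 570 kg; any packing needs at least ⌈570/150⌉ = 4 trucks.
So 4 is already optimal.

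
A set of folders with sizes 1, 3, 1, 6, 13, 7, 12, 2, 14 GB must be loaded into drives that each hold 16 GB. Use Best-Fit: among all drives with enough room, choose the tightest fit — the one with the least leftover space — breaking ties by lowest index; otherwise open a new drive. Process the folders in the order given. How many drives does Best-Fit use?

Put 1 GB in drive 1; 15 GB remain.
Put 3 GB in drive 1; 12 GB remain.
Put 1 GB in drive 1; 11 GB remain.
Put 6 GB in drive 1; 5 GB remain.
Put 13 GB in drive 2; 3 GB remain.
Put 7 GB in drive 3; 9 GB remain.
Put 12 GB in drive 4; 4 GB remain.
Put 2 GB in drive 2; 1 GB remain.
Put 14 GB in drive 5; 2 GB remain.

5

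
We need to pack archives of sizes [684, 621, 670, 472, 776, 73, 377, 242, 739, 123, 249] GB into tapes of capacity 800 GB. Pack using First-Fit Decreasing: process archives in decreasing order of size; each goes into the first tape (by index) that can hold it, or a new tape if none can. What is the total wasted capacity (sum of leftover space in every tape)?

574

Sorted descending: 776, 739, 684, 670, 621, 472, 377, 249, 242, 123, 73.
776 GB → tape 1 (remaining 24 GB)
739 GB → tape 2 (remaining 61 GB)
684 GB → tape 3 (remaining 116 GB)
670 GB → tape 4 (remaining 130 GB)
621 GB → tape 5 (remaining 179 GB)
472 GB → tape 6 (remaining 328 GB)
377 GB → tape 7 (remaining 423 GB)
249 GB → tape 6 (remaining 79 GB)
242 GB → tape 7 (remaining 181 GB)
123 GB → tape 4 (remaining 7 GB)
73 GB → tape 3 (remaining 43 GB)
7 tapes × 800 GB = 5600 GB; used 5026 GB; unused 574 GB.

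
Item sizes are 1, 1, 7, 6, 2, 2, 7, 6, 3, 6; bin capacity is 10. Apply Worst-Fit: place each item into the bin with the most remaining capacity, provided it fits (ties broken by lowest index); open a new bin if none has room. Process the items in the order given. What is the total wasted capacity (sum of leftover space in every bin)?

1 → bin 1 (remaining 9)
1 → bin 1 (remaining 8)
7 → bin 1 (remaining 1)
6 → bin 2 (remaining 4)
2 → bin 2 (remaining 2)
2 → bin 2 (remaining 0)
7 → bin 3 (remaining 3)
6 → bin 4 (remaining 4)
3 → bin 4 (remaining 1)
6 → bin 5 (remaining 4)
5 bins × 10 = 50; used 41; unused 9.

9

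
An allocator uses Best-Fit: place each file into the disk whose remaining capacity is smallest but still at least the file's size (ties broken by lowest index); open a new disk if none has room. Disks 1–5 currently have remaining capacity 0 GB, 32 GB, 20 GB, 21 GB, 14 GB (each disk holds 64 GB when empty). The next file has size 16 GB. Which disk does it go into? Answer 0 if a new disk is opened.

3

Disks with room: disk 2 (32 GB), disk 3 (20 GB), disk 4 (21 GB).
Tightest fit is disk 3 with 20 GB free.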